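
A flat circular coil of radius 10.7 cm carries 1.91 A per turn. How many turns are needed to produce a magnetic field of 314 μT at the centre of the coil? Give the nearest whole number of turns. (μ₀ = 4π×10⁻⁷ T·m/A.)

For an N-turn coil, B = Nμ₀I/(2R). A single turn gives B₁ = 1.12×10⁻⁵ T with R = 0.107 m.
N = B/B₁ = 3.14×10⁻⁴ / 1.12×10⁻⁵ = 28.00.

N = 28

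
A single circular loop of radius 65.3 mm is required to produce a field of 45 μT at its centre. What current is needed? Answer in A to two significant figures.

At the centre of a circular loop B = μ₀I/(2R), so I = 2RB/μ₀.
With R = 0.0653 m, I = 2 × 0.0653 × 4.50×10⁻⁵ / (4π×10⁻⁷) = 4.68 A.

I ≈ 4.7 A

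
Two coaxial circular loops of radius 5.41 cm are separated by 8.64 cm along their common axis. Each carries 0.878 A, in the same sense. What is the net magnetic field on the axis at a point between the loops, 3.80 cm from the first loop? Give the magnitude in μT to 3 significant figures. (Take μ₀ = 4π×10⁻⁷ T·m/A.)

Each loop contributes B = μ₀IR²/[2(R²+z²)^(3/2)] on the axis, with z measured from that loop.
Loop 1 (z = 0.038 m): B₁ = 5.59×10⁻⁶ T. Loop 2 (z = 0.0484 m): B₂ = 4.22×10⁻⁶ T.
The fields add: B = B₁ + B₂ = 9.81×10⁻⁶ T.

B ≈ 9.81 μT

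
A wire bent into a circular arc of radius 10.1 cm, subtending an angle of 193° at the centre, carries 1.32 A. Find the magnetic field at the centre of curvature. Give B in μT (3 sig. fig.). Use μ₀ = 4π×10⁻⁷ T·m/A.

The Biot–Savart field of a circular arc at its centre is B = μ₀Iφ/(4πR), with φ = 3.368 rad.
B = (4π×10⁻⁷ × 1.32 × 3.368) / (4π × 0.101) = 4.40×10⁻⁶ T.

B ≈ 4.40 μT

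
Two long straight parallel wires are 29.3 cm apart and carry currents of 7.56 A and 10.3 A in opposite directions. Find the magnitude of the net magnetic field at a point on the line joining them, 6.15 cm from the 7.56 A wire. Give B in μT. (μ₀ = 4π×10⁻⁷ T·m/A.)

B ≈ 33.5 μT

Each long wire gives B = μ₀I/(2πd). Distances are d₁ = 0.0615 m and d₂ = 0.2315 m.
B₁ = 2.46×10⁻⁵ T, B₂ = 8.90×10⁻⁶ T.
Between antiparallel currents both contributions point the same way, so they add. B = B₁ + B₂ = 2.46×10⁻⁵ + 8.90×10⁻⁶ = 3.35×10⁻⁵ T.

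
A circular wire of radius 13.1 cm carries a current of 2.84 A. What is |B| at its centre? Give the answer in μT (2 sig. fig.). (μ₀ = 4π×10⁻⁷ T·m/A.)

B ≈ 14 μT

At the centre of a circular loop the Biot–Savart law gives B = μ₀I/(2R).
B = (4π×10⁻⁷ × 2.84) / (2 × 0.131) = 1.36×10⁻⁵ T.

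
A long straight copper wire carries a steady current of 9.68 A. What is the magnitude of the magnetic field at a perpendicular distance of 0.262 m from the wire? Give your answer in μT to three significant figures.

For an infinitely long straight wire, B = μ₀I/(2πd).
B = (4π×10⁻⁷ × 9.68) / (2π × 0.262) = 7.39×10⁻⁶ T.

B ≈ 7.39 μT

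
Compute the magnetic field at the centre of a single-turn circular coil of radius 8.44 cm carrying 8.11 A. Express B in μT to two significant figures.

At the centre of a circular loop the Biot–Savart law gives B = μ₀I/(2R).
B = (4π×10⁻⁷ × 8.11) / (2 × 0.0844) = 6.04×10⁻⁵ T.

B ≈ 60 μT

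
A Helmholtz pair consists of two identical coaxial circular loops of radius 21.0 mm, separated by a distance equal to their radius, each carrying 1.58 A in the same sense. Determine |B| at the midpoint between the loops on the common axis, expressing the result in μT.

Each loop contributes B = μ₀IR²/[2(R²+z²)^(3/2)] on the axis, with z measured from that loop.
Loop 1 (z = 0.0105 m): B₁ = 3.38×10⁻⁵ T. Loop 2 (z = 0.0105 m): B₂ = 3.38×10⁻⁵ T.
The fields add: B = B₁ + B₂ = 6.77×10⁻⁵ T.

B ≈ 67.7 μT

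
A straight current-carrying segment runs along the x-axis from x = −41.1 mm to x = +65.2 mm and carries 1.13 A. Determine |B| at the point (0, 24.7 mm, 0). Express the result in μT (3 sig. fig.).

For a finite straight segment, B = (μ₀I/4πd)(sinθ₁ + sinθ₂), where θ₁, θ₂ are the angles from the perpendicular to each end.
The perpendicular distance is d = 0.0247 m; the end-offsets along the wire are a = 0.0411 m and b = 0.0652 m.
sinθ₁ = 0.0411/√(0.0411²+0.0247²) = 0.8571; sinθ₂ = 0.0652/√(0.0652²+0.0247²) = 0.9351.
B = (4π×10⁻⁷ × 1.13) / (4π × 0.0247) × (0.8571 + 0.9351) = 8.20×10⁻⁶ T.

B ≈ 8.20 μT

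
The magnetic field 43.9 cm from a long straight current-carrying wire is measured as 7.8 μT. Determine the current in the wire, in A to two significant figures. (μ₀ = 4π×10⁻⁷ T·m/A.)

I ≈ 17 A

For a long straight wire B = μ₀I/(2πd), so I = 2πdB/μ₀.
I = 2π × 0.439 × 7.80×10⁻⁶ / (4π×10⁻⁷) = 17.1 A.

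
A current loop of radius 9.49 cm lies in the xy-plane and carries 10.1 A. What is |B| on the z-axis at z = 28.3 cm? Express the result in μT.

On the axis of a circular loop, B = μ₀IR² / [2(R²+z²)^(3/2)].
R² + z² = (0.0949)² + (0.283)² = 0.0891 m², and (R²+z²)^(3/2) = 2.66×10⁻² m³.
B = (4π×10⁻⁷ × 10.1 × 0.009006) / (2 × 2.66×10⁻²) = 2.15×10⁻⁶ T.

B ≈ 2.15 μT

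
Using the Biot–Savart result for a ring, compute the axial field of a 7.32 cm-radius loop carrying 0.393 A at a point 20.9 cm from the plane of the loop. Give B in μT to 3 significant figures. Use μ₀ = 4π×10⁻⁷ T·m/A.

On the axis of a circular loop, B = μ₀IR² / [2(R²+z²)^(3/2)].
R² + z² = (0.0732)² + (0.209)² = 0.04904 m², and (R²+z²)^(3/2) = 1.09×10⁻² m³.
B = (4π×10⁻⁷ × 0.393 × 0.005358) / (2 × 1.09×10⁻²) = 1.22×10⁻⁷ T.

B ≈ 0.122 μT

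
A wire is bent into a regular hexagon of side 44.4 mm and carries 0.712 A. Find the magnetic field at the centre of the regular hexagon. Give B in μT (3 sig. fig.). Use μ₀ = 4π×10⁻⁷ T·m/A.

B ≈ 11.1 μT

Each side is a finite straight segment at perpendicular distance d = a/(2 tan(π/6)) = 0.03845 m from the centre, with end-angles ±π/6.
One side contributes B₁ = (μ₀I/4πd)·2 sin(π/6) = 1.85×10⁻⁶ T.
All 6 sides add in the same direction: B = 6 × 1.85×10⁻⁶ = 1.11×10⁻⁵ T.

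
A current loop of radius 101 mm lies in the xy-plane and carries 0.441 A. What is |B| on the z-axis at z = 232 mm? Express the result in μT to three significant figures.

On the axis of a circular loop, B = μ₀IR² / [2(R²+z²)^(3/2)].
R² + z² = (0.101)² + (0.232)² = 0.06402 m², and (R²+z²)^(3/2) = 1.62×10⁻² m³.
B = (4π×10⁻⁷ × 0.441 × 0.0102) / (2 × 1.62×10⁻²) = 1.74×10⁻⁷ T.

B ≈ 0.174 μT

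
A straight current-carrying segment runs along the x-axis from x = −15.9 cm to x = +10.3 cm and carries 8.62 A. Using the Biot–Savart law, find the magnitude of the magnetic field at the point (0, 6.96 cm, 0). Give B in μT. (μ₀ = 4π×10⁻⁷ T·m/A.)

B ≈ 21.6 μT

For a finite straight segment, B = (μ₀I/4πd)(sinθ₁ + sinθ₂), where θ₁, θ₂ are the angles from the perpendicular to each end.
The perpendicular distance is d = 0.0696 m; the end-offsets along the wire are a = 0.159 m and b = 0.103 m.
sinθ₁ = 0.159/√(0.159²+0.0696²) = 0.9161; sinθ₂ = 0.103/√(0.103²+0.0696²) = 0.8286.
B = (4π×10⁻⁷ × 8.62) / (4π × 0.0696) × (0.9161 + 0.8286) = 2.16×10⁻⁵ T.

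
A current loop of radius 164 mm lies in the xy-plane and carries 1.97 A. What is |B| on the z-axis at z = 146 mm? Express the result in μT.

On the axis of a circular loop, B = μ₀IR² / [2(R²+z²)^(3/2)].
R² + z² = (0.164)² + (0.146)² = 0.04821 m², and (R²+z²)^(3/2) = 1.06×10⁻² m³.
B = (4π×10⁻⁷ × 1.97 × 0.0269) / (2 × 1.06×10⁻²) = 3.14×10⁻⁶ T.

B ≈ 3.14 μT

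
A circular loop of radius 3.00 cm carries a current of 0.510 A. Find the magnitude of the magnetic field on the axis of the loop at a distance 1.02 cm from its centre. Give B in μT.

On the axis of a circular loop, B = μ₀IR² / [2(R²+z²)^(3/2)].
R² + z² = (0.03)² + (0.0102)² = 0.001004 m², and (R²+z²)^(3/2) = 3.18×10⁻⁵ m³.
B = (4π×10⁻⁷ × 0.510 × 0.0009) / (2 × 3.18×10⁻⁵) = 9.06×10⁻⁶ T.

B ≈ 9.06 μT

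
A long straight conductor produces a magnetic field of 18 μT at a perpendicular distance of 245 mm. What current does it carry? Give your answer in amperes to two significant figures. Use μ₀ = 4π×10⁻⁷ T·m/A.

I ≈ 22 A

For a long straight wire B = μ₀I/(2πd), so I = 2πdB/μ₀.
I = 2π × 0.245 × 1.80×10⁻⁵ / (4π×10⁻⁷) = 22.0 A.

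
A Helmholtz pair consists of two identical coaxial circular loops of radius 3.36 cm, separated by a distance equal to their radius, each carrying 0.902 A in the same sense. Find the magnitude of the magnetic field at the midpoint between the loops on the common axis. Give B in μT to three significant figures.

Each loop contributes B = μ₀IR²/[2(R²+z²)^(3/2)] on the axis, with z measured from that loop.
Loop 1 (z = 0.0168 m): B₁ = 1.21×10⁻⁵ T. Loop 2 (z = 0.0168 m): B₂ = 1.21×10⁻⁵ T.
The fields add: B = B₁ + B₂ = 2.41×10⁻⁵ T.

B ≈ 24.1 μT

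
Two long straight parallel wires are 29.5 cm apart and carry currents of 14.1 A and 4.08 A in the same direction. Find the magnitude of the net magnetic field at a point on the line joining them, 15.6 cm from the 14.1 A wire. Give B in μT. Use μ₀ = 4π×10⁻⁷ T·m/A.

B ≈ 12.2 μT

Each long wire gives B = μ₀I/(2πd). Distances are d₁ = 0.156 m and d₂ = 0.139 m.
B₁ = 1.81×10⁻⁵ T, B₂ = 5.87×10⁻⁶ T.
Between parallel currents the two contributions point in opposite directions, so they subtract. B = |B₁ − B₂| = |1.81×10⁻⁵ − 5.87×10⁻⁶| = 1.22×10⁻⁵ T.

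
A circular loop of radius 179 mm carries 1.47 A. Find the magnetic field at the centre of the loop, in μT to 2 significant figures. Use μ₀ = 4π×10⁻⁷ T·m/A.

B ≈ 5.2 μT

At the centre of a circular loop the Biot–Savart law gives B = μ₀I/(2R).
B = (4π×10⁻⁷ × 1.47) / (2 × 0.179) = 5.16×10⁻⁶ T.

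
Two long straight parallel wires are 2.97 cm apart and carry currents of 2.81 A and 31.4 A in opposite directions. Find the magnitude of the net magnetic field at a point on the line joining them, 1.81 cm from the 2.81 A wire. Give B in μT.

B ≈ 572 μT

Each long wire gives B = μ₀I/(2πd). Distances are d₁ = 0.0181 m and d₂ = 0.0116 m.
B₁ = 3.10×10⁻⁵ T, B₂ = 5.41×10⁻⁴ T.
Between antiparallel currents both contributions point the same way, so they add. B = B₁ + B₂ = 3.10×10⁻⁵ + 5.41×10⁻⁴ = 5.72×10⁻⁴ T.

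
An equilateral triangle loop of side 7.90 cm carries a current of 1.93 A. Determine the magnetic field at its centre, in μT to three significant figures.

Each side is a finite straight segment at perpendicular distance d = a/(2 tan(π/3)) = 0.02281 m from the centre, with end-angles ±π/3.
One side contributes B₁ = (μ₀I/4πd)·2 sin(π/3) = 1.47×10⁻⁵ T.
All 3 sides add in the same direction: B = 3 × 1.47×10⁻⁵ = 4.40×10⁻⁵ T.

B ≈ 44.0 μT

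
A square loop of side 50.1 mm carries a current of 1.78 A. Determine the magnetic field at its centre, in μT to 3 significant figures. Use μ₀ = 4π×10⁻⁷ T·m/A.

Each side is a finite straight segment at perpendicular distance d = a/(2 tan(π/4)) = 0.02505 m from the centre, with end-angles ±π/4.
One side contributes B₁ = (μ₀I/4πd)·2 sin(π/4) = 1.00×10⁻⁵ T.
All 4 sides add in the same direction: B = 4 × 1.00×10⁻⁵ = 4.02×10⁻⁵ T.

B ≈ 40.2 μT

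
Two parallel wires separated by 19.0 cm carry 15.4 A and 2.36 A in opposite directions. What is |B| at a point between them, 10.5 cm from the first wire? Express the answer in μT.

Each long wire gives B = μ₀I/(2πd). Distances are d₁ = 0.105 m and d₂ = 0.085 m.
B₁ = 2.93×10⁻⁵ T, B₂ = 5.55×10⁻⁶ T.
Between antiparallel currents both contributions point the same way, so they add. B = B₁ + B₂ = 2.93×10⁻⁵ + 5.55×10⁻⁶ = 3.49×10⁻⁵ T.

B ≈ 34.9 μT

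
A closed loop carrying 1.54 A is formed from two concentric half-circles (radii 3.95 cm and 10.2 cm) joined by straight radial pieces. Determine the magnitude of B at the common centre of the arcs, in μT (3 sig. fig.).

B ≈ 7.51 μT

The radial connectors point toward the centre, so dl × r̂ = 0 and they contribute nothing.
Each semicircle gives μ₀I/(4R): inner arc 1.22×10⁻⁵ T, outer arc 4.74×10⁻⁶ T.
The two arcs carry current in opposite angular senses, so their fields oppose: B = |1.22×10⁻⁵ − 4.74×10⁻⁶| = 7.51×10⁻⁶ T.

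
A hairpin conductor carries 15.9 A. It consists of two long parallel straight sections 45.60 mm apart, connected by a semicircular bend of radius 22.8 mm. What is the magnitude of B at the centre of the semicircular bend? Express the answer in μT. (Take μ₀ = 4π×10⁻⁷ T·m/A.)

The semicircular arc contributes B_arc = μ₀I·π/(4πR) = μ₀I/(4R) = 2.19×10⁻⁴ T.
Each semi-infinite lead is at perpendicular distance R = 0.0228 m from the centre, with the perpendicular foot at its near end, so it contributes μ₀I/(4πR); both point the same way, together 1.39×10⁻⁴ T.
Arc and leads all point the same direction: B = 2.19×10⁻⁴ + 1.39×10⁻⁴ = 3.59×10⁻⁴ T.

B ≈ 359 μT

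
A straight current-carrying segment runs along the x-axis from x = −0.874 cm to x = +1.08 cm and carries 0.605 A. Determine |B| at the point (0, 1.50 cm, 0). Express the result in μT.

B ≈ 4.39 μT

For a finite straight segment, B = (μ₀I/4πd)(sinθ₁ + sinθ₂), where θ₁, θ₂ are the angles from the perpendicular to each end.
The perpendicular distance is d = 0.015 m; the end-offsets along the wire are a = 0.00874 m and b = 0.0108 m.
sinθ₁ = 0.00874/√(0.00874²+0.015²) = 0.5034; sinθ₂ = 0.0108/√(0.0108²+0.015²) = 0.5843.
B = (4π×10⁻⁷ × 0.605) / (4π × 0.015) × (0.5034 + 0.5843) = 4.39×10⁻⁶ T.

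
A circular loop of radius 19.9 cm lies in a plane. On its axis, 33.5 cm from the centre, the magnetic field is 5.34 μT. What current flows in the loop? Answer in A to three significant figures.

I ≈ 12.7 A

On the axis of a loop, B = μ₀IR²/[2(R²+z²)^(3/2)], so I = 2B(R²+z²)^(3/2)/(μ₀R²).
R² + z² = 0.0396 + 0.1122 = 0.1518 m²; raised to 3/2 gives 5.92×10⁻² m³.
I = 2 × 5.34×10⁻⁶ × 5.92×10⁻² / (1.26×10⁻⁶ × 0.0396) = 12.7 A.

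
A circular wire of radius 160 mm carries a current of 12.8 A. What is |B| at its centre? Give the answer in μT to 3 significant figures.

B ≈ 50.3 μT

At the centre of a circular loop the Biot–Savart law gives B = μ₀I/(2R).
B = (4π×10⁻⁷ × 12.8) / (2 × 0.16) = 5.03×10⁻⁵ T.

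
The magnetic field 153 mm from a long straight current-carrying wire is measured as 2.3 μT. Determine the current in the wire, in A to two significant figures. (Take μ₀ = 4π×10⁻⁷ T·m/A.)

For a long straight wire B = μ₀I/(2πd), so I = 2πdB/μ₀.
I = 2π × 0.153 × 2.30×10⁻⁶ / (4π×10⁻⁷) = 1.76 A.

I ≈ 1.8 A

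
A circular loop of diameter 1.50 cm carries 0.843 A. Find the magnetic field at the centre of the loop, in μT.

At the centre of a circular loop the Biot–Savart law gives B = μ₀I/(2R) (so R = 0.0075 m).
B = (4π×10⁻⁷ × 0.843) / (2 × 0.0075) = 7.06×10⁻⁵ T.

B ≈ 70.6 μT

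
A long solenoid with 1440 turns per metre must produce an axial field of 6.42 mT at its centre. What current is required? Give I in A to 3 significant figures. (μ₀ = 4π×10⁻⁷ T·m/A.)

Inside a long solenoid B = μ₀nI with n = 1440 m⁻¹, so I = B/(μ₀n).
I = 6.42×10⁻³ / (4π×10⁻⁷ × 1440) = 3.55 A.

I ≈ 3.55 A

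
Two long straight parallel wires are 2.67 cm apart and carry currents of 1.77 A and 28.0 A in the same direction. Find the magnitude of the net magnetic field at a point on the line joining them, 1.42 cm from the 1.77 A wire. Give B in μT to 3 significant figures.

B ≈ 423 μT

Each long wire gives B = μ₀I/(2πd). Distances are d₁ = 0.0142 m and d₂ = 0.0125 m.
B₁ = 2.49×10⁻⁵ T, B₂ = 4.48×10⁻⁴ T.
Between parallel currents the two contributions point in opposite directions, so they subtract. B = |B₁ − B₂| = |2.49×10⁻⁵ − 4.48×10⁻⁴| = 4.23×10⁻⁴ T.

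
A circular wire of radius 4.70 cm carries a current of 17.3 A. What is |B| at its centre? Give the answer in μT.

At the centre of a circular loop the Biot–Savart law gives B = μ₀I/(2R).
B = (4π×10⁻⁷ × 17.3) / (2 × 0.047) = 2.31×10⁻⁴ T.

B ≈ 231 μT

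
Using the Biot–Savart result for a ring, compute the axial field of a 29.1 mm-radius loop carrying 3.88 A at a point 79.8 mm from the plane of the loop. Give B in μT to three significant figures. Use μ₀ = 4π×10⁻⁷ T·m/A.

On the axis of a circular loop, B = μ₀IR² / [2(R²+z²)^(3/2)].
R² + z² = (0.0291)² + (0.0798)² = 0.007215 m², and (R²+z²)^(3/2) = 6.13×10⁻⁴ m³.
B = (4π×10⁻⁷ × 3.88 × 0.0008468) / (2 × 6.13×10⁻⁴) = 3.37×10⁻⁶ T.

B ≈ 3.37 μT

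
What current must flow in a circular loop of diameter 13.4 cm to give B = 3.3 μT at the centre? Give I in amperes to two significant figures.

At the centre of a circular loop B = μ₀I/(2R), so I = 2RB/μ₀.
With R = 0.067 m, I = 2 × 0.067 × 3.30×10⁻⁶ / (4π×10⁻⁷) = 0.352 A.

I ≈ 0.35 A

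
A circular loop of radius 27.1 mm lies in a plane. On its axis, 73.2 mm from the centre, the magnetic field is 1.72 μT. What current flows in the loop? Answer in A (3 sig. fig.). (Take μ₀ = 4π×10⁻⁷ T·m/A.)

I ≈ 1.77 A

On the axis of a loop, B = μ₀IR²/[2(R²+z²)^(3/2)], so I = 2B(R²+z²)^(3/2)/(μ₀R²).
R² + z² = 0.0007344 + 0.005358 = 0.006093 m²; raised to 3/2 gives 4.76×10⁻⁴ m³.
I = 2 × 1.72×10⁻⁶ × 4.76×10⁻⁴ / (1.26×10⁻⁶ × 0.0007344) = 1.77 A.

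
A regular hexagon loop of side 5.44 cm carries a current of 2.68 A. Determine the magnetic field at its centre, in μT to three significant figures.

B ≈ 34.1 μT

Each side is a finite straight segment at perpendicular distance d = a/(2 tan(π/6)) = 0.04711 m from the centre, with end-angles ±π/6.
One side contributes B₁ = (μ₀I/4πd)·2 sin(π/6) = 5.69×10⁻⁶ T.
All 6 sides add in the same direction: B = 6 × 5.69×10⁻⁶ = 3.41×10⁻⁵ T.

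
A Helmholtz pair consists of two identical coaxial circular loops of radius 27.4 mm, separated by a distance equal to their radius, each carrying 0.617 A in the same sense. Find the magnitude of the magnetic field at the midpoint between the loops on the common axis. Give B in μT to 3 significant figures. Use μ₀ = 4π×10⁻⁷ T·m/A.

B ≈ 20.2 μT

Each loop contributes B = μ₀IR²/[2(R²+z²)^(3/2)] on the axis, with z measured from that loop.
Loop 1 (z = 0.0137 m): B₁ = 1.01×10⁻⁵ T. Loop 2 (z = 0.0137 m): B₂ = 1.01×10⁻⁵ T.
The fields add: B = B₁ + B₂ = 2.02×10⁻⁵ T.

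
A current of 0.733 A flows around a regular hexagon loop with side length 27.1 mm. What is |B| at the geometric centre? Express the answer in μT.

Each side is a finite straight segment at perpendicular distance d = a/(2 tan(π/6)) = 0.02347 m from the centre, with end-angles ±π/6.
One side contributes B₁ = (μ₀I/4πd)·2 sin(π/6) = 3.12×10⁻⁶ T.
All 6 sides add in the same direction: B = 6 × 3.12×10⁻⁶ = 1.87×10⁻⁵ T.

B ≈ 18.7 μT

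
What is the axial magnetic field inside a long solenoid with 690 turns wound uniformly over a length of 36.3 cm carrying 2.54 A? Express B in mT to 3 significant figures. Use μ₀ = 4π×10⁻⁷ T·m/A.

Inside a long solenoid, B = μ₀nI with n = 1901 turns/m.
B = 4π×10⁻⁷ × 1901 × 2.54 = 6.07×10⁻³ T.

B ≈ 6.07 mT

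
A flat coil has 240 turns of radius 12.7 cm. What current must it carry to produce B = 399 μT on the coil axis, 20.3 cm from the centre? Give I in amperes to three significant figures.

I ≈ 2.25 A

For an N-turn coil, B = Nμ₀IR²/[2(R²+z²)^(3/2)] with R = 0.127 m, z = 0.203 m, so I = 2B(R²+z²)^(3/2)/(Nμ₀R²) = 2 × 3.99×10⁻⁴ × 1.37×10⁻² / (240 × 4π×10⁻⁷ × 0.01613) = 2.25 A.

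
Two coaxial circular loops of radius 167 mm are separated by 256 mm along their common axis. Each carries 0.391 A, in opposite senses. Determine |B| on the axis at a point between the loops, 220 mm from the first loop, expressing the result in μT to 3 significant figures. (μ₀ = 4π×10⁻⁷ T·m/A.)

Each loop contributes B = μ₀IR²/[2(R²+z²)^(3/2)] on the axis, with z measured from that loop.
Loop 1 (z = 0.22 m): B₁ = 3.25×10⁻⁷ T. Loop 2 (z = 0.036 m): B₂ = 1.37×10⁻⁶ T.
The fields oppose: B = |B₁ − B₂| = 1.05×10⁻⁶ T.

B ≈ 1.05 μT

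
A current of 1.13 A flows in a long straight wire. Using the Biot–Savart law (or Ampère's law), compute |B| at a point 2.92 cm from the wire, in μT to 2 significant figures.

For an infinitely long straight wire, B = μ₀I/(2πd).
B = (4π×10⁻⁷ × 1.13) / (2π × 0.0292) = 7.74×10⁻⁶ T.

B ≈ 7.7 μT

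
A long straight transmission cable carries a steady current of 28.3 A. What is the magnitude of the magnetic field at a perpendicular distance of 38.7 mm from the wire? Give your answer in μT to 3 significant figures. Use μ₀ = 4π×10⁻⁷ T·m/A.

For an infinitely long straight wire, B = μ₀I/(2πd).
B = (4π×10⁻⁷ × 28.3) / (2π × 0.0387) = 1.46×10⁻⁴ T.

B ≈ 146 μT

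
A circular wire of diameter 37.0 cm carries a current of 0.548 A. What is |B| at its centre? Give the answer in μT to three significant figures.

At the centre of a circular loop the Biot–Savart law gives B = μ₀I/(2R) (so R = 0.185 m).
B = (4π×10⁻⁷ × 0.548) / (2 × 0.185) = 1.86×10⁻⁶ T.

B ≈ 1.86 μT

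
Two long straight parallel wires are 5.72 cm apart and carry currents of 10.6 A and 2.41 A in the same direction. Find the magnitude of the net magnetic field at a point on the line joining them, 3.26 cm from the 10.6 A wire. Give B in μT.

B ≈ 45.4 μT

Each long wire gives B = μ₀I/(2πd). Distances are d₁ = 0.0326 m and d₂ = 0.0246 m.
B₁ = 6.50×10⁻⁵ T, B₂ = 1.96×10⁻⁵ T.
Between parallel currents the two contributions point in opposite directions, so they subtract. B = |B₁ − B₂| = |6.50×10⁻⁵ − 1.96×10⁻⁵| = 4.54×10⁻⁵ T.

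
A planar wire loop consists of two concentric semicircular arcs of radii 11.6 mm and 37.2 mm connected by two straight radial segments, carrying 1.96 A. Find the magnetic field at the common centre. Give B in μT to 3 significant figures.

The radial connectors point toward the centre, so dl × r̂ = 0 and they contribute nothing.
Each semicircle gives μ₀I/(4R): inner arc 5.31×10⁻⁵ T, outer arc 1.66×10⁻⁵ T.
The two arcs carry current in opposite angular senses, so their fields oppose: B = |5.31×10⁻⁵ − 1.66×10⁻⁵| = 3.65×10⁻⁵ T.

B ≈ 36.5 μT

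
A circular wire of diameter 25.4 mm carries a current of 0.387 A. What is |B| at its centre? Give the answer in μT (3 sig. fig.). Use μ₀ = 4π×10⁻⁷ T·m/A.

B ≈ 19.1 μT

At the centre of a circular loop the Biot–Savart law gives B = μ₀I/(2R) (so R = 0.0127 m).
B = (4π×10⁻⁷ × 0.387) / (2 × 0.0127) = 1.91×10⁻⁵ T.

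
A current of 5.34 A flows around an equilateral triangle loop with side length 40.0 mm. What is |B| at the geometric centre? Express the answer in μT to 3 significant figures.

Each side is a finite straight segment at perpendicular distance d = a/(2 tan(π/3)) = 0.01155 m from the centre, with end-angles ±π/3.
One side contributes B₁ = (μ₀I/4πd)·2 sin(π/3) = 8.01×10⁻⁵ T.
All 3 sides add in the same direction: B = 3 × 8.01×10⁻⁵ = 2.40×10⁻⁴ T.

B ≈ 240 μT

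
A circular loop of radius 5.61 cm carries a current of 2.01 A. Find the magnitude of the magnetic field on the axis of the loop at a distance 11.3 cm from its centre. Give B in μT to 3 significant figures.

B ≈ 1.98 μT

On the axis of a circular loop, B = μ₀IR² / [2(R²+z²)^(3/2)].
R² + z² = (0.0561)² + (0.113)² = 0.01592 m², and (R²+z²)^(3/2) = 2.01×10⁻³ m³.
B = (4π×10⁻⁷ × 2.01 × 0.003147) / (2 × 2.01×10⁻³) = 1.98×10⁻⁶ T.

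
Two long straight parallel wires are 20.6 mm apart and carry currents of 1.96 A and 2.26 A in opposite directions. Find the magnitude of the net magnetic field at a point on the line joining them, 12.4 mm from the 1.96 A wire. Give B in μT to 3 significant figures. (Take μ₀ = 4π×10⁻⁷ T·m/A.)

B ≈ 86.7 μT

Each long wire gives B = μ₀I/(2πd). Distances are d₁ = 0.0124 m and d₂ = 0.0082 m.
B₁ = 3.16×10⁻⁵ T, B₂ = 5.51×10⁻⁵ T.
Between antiparallel currents both contributions point the same way, so they add. B = B₁ + B₂ = 3.16×10⁻⁵ + 5.51×10⁻⁵ = 8.67×10⁻⁵ T.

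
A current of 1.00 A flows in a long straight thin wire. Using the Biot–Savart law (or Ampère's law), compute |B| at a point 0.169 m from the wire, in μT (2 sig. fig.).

For an infinitely long straight wire, B = μ₀I/(2πd).
B = (4π×10⁻⁷ × 1.00) / (2π × 0.169) = 1.18×10⁻⁶ T.

B ≈ 1.2 μT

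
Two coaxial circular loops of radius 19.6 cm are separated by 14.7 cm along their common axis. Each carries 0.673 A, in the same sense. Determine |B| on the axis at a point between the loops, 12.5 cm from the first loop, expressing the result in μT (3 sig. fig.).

B ≈ 3.41 μT

Each loop contributes B = μ₀IR²/[2(R²+z²)^(3/2)] on the axis, with z measured from that loop.
Loop 1 (z = 0.125 m): B₁ = 1.29×10⁻⁶ T. Loop 2 (z = 0.022 m): B₂ = 2.12×10⁻⁶ T.
The fields add: B = B₁ + B₂ = 3.41×10⁻⁶ T.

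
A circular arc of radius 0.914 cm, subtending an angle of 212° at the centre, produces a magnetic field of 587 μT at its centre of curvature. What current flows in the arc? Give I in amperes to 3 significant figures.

For a circular arc, B = μ₀Iφ/(4πR) with φ in radians; here φ = 3.7 rad.
So I = 4πRB/(μ₀φ) = 4π × 0.00914 × 5.87×10⁻⁴ / (4π×10⁻⁷ × 3.7) = 14.5 A.

I ≈ 14.5 A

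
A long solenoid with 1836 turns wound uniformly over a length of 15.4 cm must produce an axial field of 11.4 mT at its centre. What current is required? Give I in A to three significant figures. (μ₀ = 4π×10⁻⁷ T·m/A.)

I ≈ 0.761 A

Inside a long solenoid B = μ₀nI with n = 1.192×10⁴ m⁻¹, so I = B/(μ₀n).
I = 1.14×10⁻² / (4π×10⁻⁷ × 1.192×10⁴) = 0.761 A.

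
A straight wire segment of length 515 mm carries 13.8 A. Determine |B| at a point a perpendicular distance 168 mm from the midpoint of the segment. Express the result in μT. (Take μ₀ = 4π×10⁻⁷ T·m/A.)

B ≈ 13.8 μT

For a finite straight segment, B = (μ₀I/4πd)(sinθ₁ + sinθ₂), where θ₁, θ₂ are the angles from the perpendicular to each end.
The perpendicular from the point meets the wire at its midpoint, so each end is L/2 = 0.2575 m away along the wire.
sinθ₁ = 0.2575/√(0.2575²+0.168²) = 0.8375; sinθ₂ = 0.2575/√(0.2575²+0.168²) = 0.8375.
B = (4π×10⁻⁷ × 13.8) / (4π × 0.168) × (0.8375 + 0.8375) = 1.38×10⁻⁵ T.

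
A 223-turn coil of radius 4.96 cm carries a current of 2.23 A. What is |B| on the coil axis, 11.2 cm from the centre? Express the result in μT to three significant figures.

B ≈ 418 μT

For an N-turn flat coil, B = Nμ₀IR²/[2(R²+z²)^(3/2)] with R = 0.0496 m, z = 0.112 m.
B = 223 × 1.88×10⁻⁶ T = 4.18×10⁻⁴ T.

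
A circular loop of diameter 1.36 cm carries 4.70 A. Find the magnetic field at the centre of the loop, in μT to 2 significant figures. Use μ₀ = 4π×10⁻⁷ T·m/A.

At the centre of a circular loop the Biot–Savart law gives B = μ₀I/(2R) (so R = 0.0068 m).
B = (4π×10⁻⁷ × 4.70) / (2 × 0.0068) = 4.34×10⁻⁴ T.

B ≈ 430 μT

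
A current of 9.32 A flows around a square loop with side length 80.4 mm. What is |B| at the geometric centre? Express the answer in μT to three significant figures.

B ≈ 131 μT

Each side is a finite straight segment at perpendicular distance d = a/(2 tan(π/4)) = 0.0402 m from the centre, with end-angles ±π/4.
One side contributes B₁ = (μ₀I/4πd)·2 sin(π/4) = 3.28×10⁻⁵ T.
All 4 sides add in the same direction: B = 4 × 3.28×10⁻⁵ = 1.31×10⁻⁴ T.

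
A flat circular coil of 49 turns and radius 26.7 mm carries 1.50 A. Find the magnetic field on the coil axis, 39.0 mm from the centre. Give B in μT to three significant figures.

For an N-turn flat coil, B = Nμ₀IR²/[2(R²+z²)^(3/2)] with R = 0.0267 m, z = 0.039 m.
B = 49 × 6.36×10⁻⁶ T = 3.12×10⁻⁴ T.

B ≈ 312 μT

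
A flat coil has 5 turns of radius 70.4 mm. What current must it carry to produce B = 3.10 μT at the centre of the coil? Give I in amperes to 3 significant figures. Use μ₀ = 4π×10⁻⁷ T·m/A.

For an N-turn coil, B = Nμ₀I/(2R) with R = 0.0704 m, so I = 2RB/(Nμ₀) = 2 × 0.0704 × 3.10×10⁻⁶ / (5 × 4π×10⁻⁷) = 6.95×10⁻² A.

I ≈ 0.0695 A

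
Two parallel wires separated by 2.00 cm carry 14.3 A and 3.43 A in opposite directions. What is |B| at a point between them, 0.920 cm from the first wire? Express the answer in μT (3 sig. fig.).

Each long wire gives B = μ₀I/(2πd). Distances are d₁ = 0.0092 m and d₂ = 0.0108 m.
B₁ = 3.11×10⁻⁴ T, B₂ = 6.35×10⁻⁵ T.
Between antiparallel currents both contributions point the same way, so they add. B = B₁ + B₂ = 3.11×10⁻⁴ + 6.35×10⁻⁵ = 3.74×10⁻⁴ T.

B ≈ 374 μT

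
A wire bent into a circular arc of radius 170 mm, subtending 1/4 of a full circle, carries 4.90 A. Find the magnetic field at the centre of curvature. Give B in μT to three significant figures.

B ≈ 4.53 μT

The Biot–Savart field of a circular arc at its centre is B = μ₀Iφ/(4πR), with φ = 1.571 rad.
B = (4π×10⁻⁷ × 4.90 × 1.571) / (4π × 0.17) = 4.53×10⁻⁶ T.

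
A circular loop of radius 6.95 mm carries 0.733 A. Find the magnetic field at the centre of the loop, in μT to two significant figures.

At the centre of a circular loop the Biot–Savart law gives B = μ₀I/(2R).
B = (4π×10⁻⁷ × 0.733) / (2 × 0.00695) = 6.63×10⁻⁵ T.

B ≈ 66 μT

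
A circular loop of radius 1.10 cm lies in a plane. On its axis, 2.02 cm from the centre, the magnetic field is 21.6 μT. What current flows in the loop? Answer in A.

On the axis of a loop, B = μ₀IR²/[2(R²+z²)^(3/2)], so I = 2B(R²+z²)^(3/2)/(μ₀R²).
R² + z² = 0.000121 + 0.000408 = 0.000529 m²; raised to 3/2 gives 1.22×10⁻⁵ m³.
I = 2 × 2.16×10⁻⁵ × 1.22×10⁻⁵ / (1.26×10⁻⁶ × 0.000121) = 3.46 A.

I ≈ 3.46 A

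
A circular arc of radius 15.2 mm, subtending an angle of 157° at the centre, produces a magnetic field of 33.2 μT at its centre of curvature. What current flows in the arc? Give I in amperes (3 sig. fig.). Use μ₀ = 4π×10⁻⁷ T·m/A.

For a circular arc, B = μ₀Iφ/(4πR) with φ in radians; here φ = 2.74 rad.
So I = 4πRB/(μ₀φ) = 4π × 0.0152 × 3.32×10⁻⁵ / (4π×10⁻⁷ × 2.74) = 1.84 A.

I ≈ 1.84 A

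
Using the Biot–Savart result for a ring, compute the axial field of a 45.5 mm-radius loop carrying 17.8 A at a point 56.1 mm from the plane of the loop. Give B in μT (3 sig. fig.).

On the axis of a circular loop, B = μ₀IR² / [2(R²+z²)^(3/2)].
R² + z² = (0.0455)² + (0.0561)² = 0.005217 m², and (R²+z²)^(3/2) = 3.77×10⁻⁴ m³.
B = (4π×10⁻⁷ × 17.8 × 0.00207) / (2 × 3.77×10⁻⁴) = 6.14×10⁻⁵ T.

B ≈ 61.4 μT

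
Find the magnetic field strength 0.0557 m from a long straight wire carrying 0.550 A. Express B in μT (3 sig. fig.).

For an infinitely long straight wire, B = μ₀I/(2πd).
B = (4π×10⁻⁷ × 0.550) / (2π × 0.0557) = 1.97×10⁻⁶ T.

B ≈ 1.97 μT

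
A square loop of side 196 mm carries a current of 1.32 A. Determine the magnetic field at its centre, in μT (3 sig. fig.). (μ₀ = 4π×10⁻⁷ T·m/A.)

B ≈ 7.62 μT

Each side is a finite straight segment at perpendicular distance d = a/(2 tan(π/4)) = 0.098 m from the centre, with end-angles ±π/4.
One side contributes B₁ = (μ₀I/4πd)·2 sin(π/4) = 1.90×10⁻⁶ T.
All 4 sides add in the same direction: B = 4 × 1.90×10⁻⁶ = 7.62×10⁻⁶ T.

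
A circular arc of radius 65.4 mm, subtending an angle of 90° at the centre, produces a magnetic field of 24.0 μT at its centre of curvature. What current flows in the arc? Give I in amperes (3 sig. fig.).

I ≈ 9.99 A

For a circular arc, B = μ₀Iφ/(4πR) with φ in radians; here φ = 1.571 rad.
So I = 4πRB/(μ₀φ) = 4π × 0.0654 × 2.40×10⁻⁵ / (4π×10⁻⁷ × 1.571) = 9.99 A.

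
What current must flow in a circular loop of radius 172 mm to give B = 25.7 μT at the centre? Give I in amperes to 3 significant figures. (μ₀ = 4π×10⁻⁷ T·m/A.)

I ≈ 7.04 A

At the centre of a circular loop B = μ₀I/(2R), so I = 2RB/μ₀.
With R = 0.172 m, I = 2 × 0.172 × 2.57×10⁻⁵ / (4π×10⁻⁷) = 7.04 A.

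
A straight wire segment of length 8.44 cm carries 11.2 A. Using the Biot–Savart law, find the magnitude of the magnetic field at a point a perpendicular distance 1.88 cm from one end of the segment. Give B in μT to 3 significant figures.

For a finite straight segment, B = (μ₀I/4πd)(sinθ₁ + sinθ₂), where θ₁, θ₂ are the angles from the perpendicular to each end.
The perpendicular foot is at one end, so the two end-offsets along the wire are 0 and L = 0.0844 m.
sinθ₁ = 0/√(0²+0.0188²) = 0.0000; sinθ₂ = 0.0844/√(0.0844²+0.0188²) = 0.9761.
B = (4π×10⁻⁷ × 11.2) / (4π × 0.0188) × (0.0000 + 0.9761) = 5.81×10⁻⁵ T.

B ≈ 58.1 μT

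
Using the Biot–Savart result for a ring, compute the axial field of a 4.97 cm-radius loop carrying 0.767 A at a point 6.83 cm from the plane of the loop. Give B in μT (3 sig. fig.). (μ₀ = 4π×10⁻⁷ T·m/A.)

On the axis of a circular loop, B = μ₀IR² / [2(R²+z²)^(3/2)].
R² + z² = (0.0497)² + (0.0683)² = 0.007135 m², and (R²+z²)^(3/2) = 6.03×10⁻⁴ m³.
B = (4π×10⁻⁷ × 0.767 × 0.00247) / (2 × 6.03×10⁻⁴) = 1.98×10⁻⁶ T.

B ≈ 1.98 μT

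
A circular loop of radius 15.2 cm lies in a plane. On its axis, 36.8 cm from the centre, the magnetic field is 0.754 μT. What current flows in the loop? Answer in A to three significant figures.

I ≈ 3.28 A

On the axis of a loop, B = μ₀IR²/[2(R²+z²)^(3/2)], so I = 2B(R²+z²)^(3/2)/(μ₀R²).
R² + z² = 0.0231 + 0.1354 = 0.1585 m²; raised to 3/2 gives 6.31×10⁻² m³.
I = 2 × 7.54×10⁻⁷ × 6.31×10⁻² / (1.26×10⁻⁶ × 0.0231) = 3.28 A.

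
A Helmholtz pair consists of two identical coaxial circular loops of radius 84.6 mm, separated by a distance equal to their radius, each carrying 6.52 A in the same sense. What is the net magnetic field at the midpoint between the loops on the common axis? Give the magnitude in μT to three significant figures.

B ≈ 69.3 μT

Each loop contributes B = μ₀IR²/[2(R²+z²)^(3/2)] on the axis, with z measured from that loop.
Loop 1 (z = 0.0423 m): B₁ = 3.46×10⁻⁵ T. Loop 2 (z = 0.0423 m): B₂ = 3.46×10⁻⁵ T.
The fields add: B = B₁ + B₂ = 6.93×10⁻⁵ T.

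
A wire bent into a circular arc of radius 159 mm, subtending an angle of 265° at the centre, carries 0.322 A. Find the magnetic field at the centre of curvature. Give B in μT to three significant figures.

B ≈ 0.937 μT

The Biot–Savart field of a circular arc at its centre is B = μ₀Iφ/(4πR), with φ = 4.625 rad.
B = (4π×10⁻⁷ × 0.322 × 4.625) / (4π × 0.159) = 9.37×10⁻⁷ T.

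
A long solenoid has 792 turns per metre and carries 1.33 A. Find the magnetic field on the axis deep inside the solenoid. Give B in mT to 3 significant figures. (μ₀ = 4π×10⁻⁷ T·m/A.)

Inside a long solenoid, B = μ₀nI with n = 792 turns/m.
B = 4π×10⁻⁷ × 792 × 1.33 = 1.32×10⁻³ T.

B ≈ 1.32 mT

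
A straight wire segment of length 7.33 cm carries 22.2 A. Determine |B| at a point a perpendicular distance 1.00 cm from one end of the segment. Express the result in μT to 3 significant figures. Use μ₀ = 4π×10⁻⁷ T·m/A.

For a finite straight segment, B = (μ₀I/4πd)(sinθ₁ + sinθ₂), where θ₁, θ₂ are the angles from the perpendicular to each end.
The perpendicular foot is at one end, so the two end-offsets along the wire are 0 and L = 0.0733 m.
sinθ₁ = 0/√(0²+0.01²) = 0.0000; sinθ₂ = 0.0733/√(0.0733²+0.01²) = 0.9908.
B = (4π×10⁻⁷ × 22.2) / (4π × 0.01) × (0.0000 + 0.9908) = 2.20×10⁻⁴ T.

B ≈ 220 μT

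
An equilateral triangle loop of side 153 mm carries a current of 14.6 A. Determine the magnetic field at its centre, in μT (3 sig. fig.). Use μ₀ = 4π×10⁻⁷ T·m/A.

B ≈ 172 μT

Each side is a finite straight segment at perpendicular distance d = a/(2 tan(π/3)) = 0.04417 m from the centre, with end-angles ±π/3.
One side contributes B₁ = (μ₀I/4πd)·2 sin(π/3) = 5.73×10⁻⁵ T.
All 3 sides add in the same direction: B = 3 × 5.73×10⁻⁵ = 1.72×10⁻⁴ T.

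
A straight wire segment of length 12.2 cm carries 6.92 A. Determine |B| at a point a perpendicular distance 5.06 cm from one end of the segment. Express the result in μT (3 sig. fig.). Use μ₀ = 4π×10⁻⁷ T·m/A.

For a finite straight segment, B = (μ₀I/4πd)(sinθ₁ + sinθ₂), where θ₁, θ₂ are the angles from the perpendicular to each end.
The perpendicular foot is at one end, so the two end-offsets along the wire are 0 and L = 0.122 m.
sinθ₁ = 0/√(0²+0.0506²) = 0.0000; sinθ₂ = 0.122/√(0.122²+0.0506²) = 0.9237.
B = (4π×10⁻⁷ × 6.92) / (4π × 0.0506) × (0.0000 + 0.9237) = 1.26×10⁻⁵ T.

B ≈ 12.6 μT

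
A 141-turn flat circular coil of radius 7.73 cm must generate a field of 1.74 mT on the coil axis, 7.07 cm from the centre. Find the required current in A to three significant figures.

For an N-turn coil, B = Nμ₀IR²/[2(R²+z²)^(3/2)] with R = 0.0773 m, z = 0.0707 m, so I = 2B(R²+z²)^(3/2)/(Nμ₀R²) = 2 × 1.74×10⁻³ × 1.15×10⁻³ / (141 × 4π×10⁻⁷ × 0.005975) = 3.78 A.

I ≈ 3.78 A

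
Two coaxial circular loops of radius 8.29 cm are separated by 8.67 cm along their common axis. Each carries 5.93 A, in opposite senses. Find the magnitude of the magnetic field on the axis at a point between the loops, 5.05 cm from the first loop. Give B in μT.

B ≈ 6.60 μT

Each loop contributes B = μ₀IR²/[2(R²+z²)^(3/2)] on the axis, with z measured from that loop.
Loop 1 (z = 0.0505 m): B₁ = 2.80×10⁻⁵ T. Loop 2 (z = 0.0362 m): B₂ = 3.46×10⁻⁵ T.
The fields oppose: B = |B₁ − B₂| = 6.60×10⁻⁶ T.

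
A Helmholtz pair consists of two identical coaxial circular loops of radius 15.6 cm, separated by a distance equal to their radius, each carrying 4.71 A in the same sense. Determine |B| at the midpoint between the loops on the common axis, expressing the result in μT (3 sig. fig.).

Each loop contributes B = μ₀IR²/[2(R²+z²)^(3/2)] on the axis, with z measured from that loop.
Loop 1 (z = 0.078 m): B₁ = 1.36×10⁻⁵ T. Loop 2 (z = 0.078 m): B₂ = 1.36×10⁻⁵ T.
The fields add: B = B₁ + B₂ = 2.71×10⁻⁵ T.

B ≈ 27.1 μT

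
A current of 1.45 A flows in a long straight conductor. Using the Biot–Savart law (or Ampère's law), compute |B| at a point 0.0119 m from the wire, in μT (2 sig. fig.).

B ≈ 24 μT

For an infinitely long straight wire, B = μ₀I/(2πd).
B = (4π×10⁻⁷ × 1.45) / (2π × 0.0119) = 2.44×10⁻⁵ T.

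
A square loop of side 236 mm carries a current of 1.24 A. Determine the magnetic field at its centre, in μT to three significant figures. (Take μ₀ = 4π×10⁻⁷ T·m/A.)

B ≈ 5.94 μT

Each side is a finite straight segment at perpendicular distance d = a/(2 tan(π/4)) = 0.118 m from the centre, with end-angles ±π/4.
One side contributes B₁ = (μ₀I/4πd)·2 sin(π/4) = 1.49×10⁻⁶ T.
All 4 sides add in the same direction: B = 4 × 1.49×10⁻⁶ = 5.94×10⁻⁶ T.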